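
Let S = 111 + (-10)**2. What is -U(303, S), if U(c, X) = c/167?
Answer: -303/167 ≈ -1.8144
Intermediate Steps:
S = 211 (S = 111 + 100 = 211)
U(c, X) = c/167 (U(c, X) = c*(1/167) = c/167)
-U(303, S) = -303/167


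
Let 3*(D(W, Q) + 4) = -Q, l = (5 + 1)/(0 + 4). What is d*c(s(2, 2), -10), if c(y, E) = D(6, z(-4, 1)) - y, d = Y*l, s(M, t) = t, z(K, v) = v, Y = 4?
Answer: -38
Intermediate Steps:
l = 3/2 (l = 6/4 = 6*(¼) = 3/2 ≈ 1.5000)
d = 6 (d = 4*(3/2) = 6)
D(W, Q) = -4 - Q/3 (D(W, Q) = -4 + (-Q)/3 = -4 - Q/3)
c(y, E) = -13/3 - y (c(y, E) = (-4 - ⅓*1) - y = (-4 - ⅓) - y = -13/3 - y)
d*c(s(2, 2), -10) = 6*(-13/3 - 1*2) = 6*(-13/3 - 2) = 6*(-19/3) = -38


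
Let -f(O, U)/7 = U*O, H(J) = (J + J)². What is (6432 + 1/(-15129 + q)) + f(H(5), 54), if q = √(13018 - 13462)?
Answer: -2393243365803/76295695 - 2*I*√111/228887085 ≈ -31368.0 - 9.206e-8*I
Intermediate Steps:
H(J) = 4*J² (H(J) = (2*J)² = 4*J²)
q = 2*I*√111 (q = √(-444) = 2*I*√111 ≈ 21.071*I)
f(O, U) = -7*O*U (f(O, U) = -7*U*O = -7*O*U)
(6432 + 1/(-15129 + q)) + f(H(5), 54) = (6432 + 1/(-15129 + 2*I*√111)) - 7*4*5²*54 = (6432 + 1/(-15129 + 2*I*√111)) - 7*4*25*54 = (6432 + 1/(-15129 + 2*I*√111)) - 7*100*54 = (6432 + 1/(-15129 + 2*I*√111)) - 37800 = -31368 + 1/(-15129 + 2*I*√111)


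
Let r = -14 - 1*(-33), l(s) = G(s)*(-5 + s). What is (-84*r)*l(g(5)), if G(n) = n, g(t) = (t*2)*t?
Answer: -3591000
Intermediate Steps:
g(t) = 2*t² (g(t) = (2*t)*t = 2*t²)
l(s) = s*(-5 + s)
r = 19 (r = -14 + 33 = 19)
(-84*r)*l(g(5)) = (-84*19)*((2*5²)*(-5 + 2*5²)) = -1596*2*25*(-5 + 2*25) = -79800*(-5 + 50) = -79800*45 = -1596*2250 = -3591000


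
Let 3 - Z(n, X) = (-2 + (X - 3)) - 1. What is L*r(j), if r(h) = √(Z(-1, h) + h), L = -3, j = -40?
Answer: -9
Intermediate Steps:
Z(n, X) = 9 - X (Z(n, X) = 3 - ((-2 + (X - 3)) - 1) = 3 - ((-2 + (-3 + X)) - 1) = 3 - ((-5 + X) - 1) = 3 - (-6 + X) = 3 + (6 - X) = 9 - X)
r(h) = 3 (r(h) = √((9 - h) + h) = √9 = 3)
L*r(j) = -3*3 = -9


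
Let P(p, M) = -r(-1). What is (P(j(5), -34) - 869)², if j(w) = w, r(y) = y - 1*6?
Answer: 743044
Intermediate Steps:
r(y) = -6 + y (r(y) = y - 6 = -6 + y)
P(p, M) = 7 (P(p, M) = -(-6 - 1) = -1*(-7) = 7)
(P(j(5), -34) - 869)² = (7 - 869)² = (-862)² = 743044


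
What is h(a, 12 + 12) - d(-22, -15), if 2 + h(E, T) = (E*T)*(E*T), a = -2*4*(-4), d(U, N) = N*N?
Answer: 589597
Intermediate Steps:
d(U, N) = N²
a = 32 (a = -8*(-4) = 32)
h(E, T) = -2 + E²*T² (h(E, T) = -2 + (E*T)*(E*T) = -2 + E²*T²)
h(a, 12 + 12) - d(-22, -15) = (-2 + 32²*(12 + 12)²) - 1*(-15)² = (-2 + 1024*24²) - 1*225 = (-2 + 1024*576) - 225 = (-2 + 589824) - 225 = 589822 - 225 = 589597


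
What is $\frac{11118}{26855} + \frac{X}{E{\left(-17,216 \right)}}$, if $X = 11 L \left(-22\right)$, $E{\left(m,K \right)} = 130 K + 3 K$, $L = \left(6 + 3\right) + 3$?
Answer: $\frac{10058791}{32145435} \approx 0.31291$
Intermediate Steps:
$L = 12$ ($L = 9 + 3 = 12$)
$E{\left(m,K \right)} = 133 K$
$X = -2904$ ($X = 11 \cdot 12 \left(-22\right) = 132 \left(-22\right) = -2904$)
$\frac{11118}{26855} + \frac{X}{E{\left(-17,216 \right)}} = \frac{11118}{26855} - \frac{2904}{133 \cdot 216} = 11118 \cdot \frac{1}{26855} - \frac{2904}{28728} = \frac{11118}{26855} - \frac{121}{1197} = \frac{10058791}{32145435}$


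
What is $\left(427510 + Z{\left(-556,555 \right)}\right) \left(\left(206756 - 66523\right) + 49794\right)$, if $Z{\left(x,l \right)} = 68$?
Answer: $81251364606$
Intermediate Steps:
$\left(427510 + Z{\left(-556,555 \right)}\right) \left(\left(206756 - 66523\right) + 49794\right) = \left(427510 + 68\right) \left(\left(206756 - 66523\right) + 49794\right) = 427578 \left(\left(206756 - 66523\right) + 49794\right) = 427578 \left(140233 + 49794\right) = 427578 \cdot 190027 = 81251364606$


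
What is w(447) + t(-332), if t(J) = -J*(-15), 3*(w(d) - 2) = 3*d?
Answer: -4531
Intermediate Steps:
w(d) = 2 + d (w(d) = 2 + (3*d)/3 = 2 + d)
t(J) = 15*J
w(447) + t(-332) = (2 + 447) + 15*(-332) = 449 - 4980 = -4531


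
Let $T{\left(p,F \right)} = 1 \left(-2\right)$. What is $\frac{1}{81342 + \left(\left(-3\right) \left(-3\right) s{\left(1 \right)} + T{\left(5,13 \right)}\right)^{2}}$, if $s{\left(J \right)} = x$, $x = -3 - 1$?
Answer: $\frac{1}{82786} \approx 1.2079 \cdot 10^{-5}$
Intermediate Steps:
$T{\left(p,F \right)} = -2$
$x = -4$
$s{\left(J \right)} = -4$
$\frac{1}{81342 + \left(\left(-3\right) \left(-3\right) s{\left(1 \right)} + T{\left(5,13 \right)}\right)^{2}} = \frac{1}{81342 + \left(\left(-3\right) \left(-3\right) \left(-4\right) - 2\right)^{2}} = \frac{1}{81342 + \left(9 \left(-4\right) - 2\right)^{2}} = \frac{1}{81342 + \left(-36 - 2\right)^{2}} = \frac{1}{81342 + \left(-38\right)^{2}} = \frac{1}{81342 + 1444} = \frac{1}{82786}$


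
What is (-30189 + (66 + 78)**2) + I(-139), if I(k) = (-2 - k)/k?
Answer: -1314104/139 ≈ -9454.0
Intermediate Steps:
I(k) = (-2 - k)/k
(-30189 + (66 + 78)**2) + I(-139) = (-30189 + (66 + 78)**2) + (-2 - 1*(-139))/(-139) = (-30189 + 144**2) - (-2 + 139)/139 = (-30189 + 20736) - 1/139*137 = -9453 - 137/139 = -1314104/139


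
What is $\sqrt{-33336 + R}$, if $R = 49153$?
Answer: $\sqrt{15817} \approx 125.77$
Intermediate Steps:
$\sqrt{-33336 + R} = \sqrt{-33336 + 49153} = \sqrt{15817}$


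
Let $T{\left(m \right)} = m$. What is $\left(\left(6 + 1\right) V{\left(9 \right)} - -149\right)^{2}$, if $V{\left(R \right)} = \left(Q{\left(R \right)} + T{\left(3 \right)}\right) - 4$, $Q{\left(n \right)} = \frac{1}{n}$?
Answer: $\frac{1651225}{81} \approx 20386.0$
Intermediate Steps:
$V{\left(R \right)} = -1 + \frac{1}{R}$ ($V{\left(R \right)} = \left(\frac{1}{R} + 3\right) - 4 = \left(3 + \frac{1}{R}\right) - 4 = -1 + \frac{1}{R}$)
$\left(\left(6 + 1\right) V{\left(9 \right)} - -149\right)^{2} = \left(\left(6 + 1\right) \frac{1 - 9}{9} - -149\right)^{2} = \left(7 \frac{1 - 9}{9} + 149\right)^{2} = \left(7 \cdot \frac{1}{9} \left(-8\right) + 149\right)^{2} = \left(7 \left(- \frac{8}{9}\right) + 149\right)^{2} = \left(- \frac{56}{9} + 149\right)^{2} = \left(\frac{1285}{9}\right)^{2} = \frac{1651225}{81}$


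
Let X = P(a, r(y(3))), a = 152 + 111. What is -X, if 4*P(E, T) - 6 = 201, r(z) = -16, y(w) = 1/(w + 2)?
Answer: -207/4 ≈ -51.750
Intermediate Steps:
y(w) = 1/(2 + w)
a = 263
P(E, T) = 207/4 (P(E, T) = 3/2 + (¼)*201 = 3/2 + 201/4 = 207/4)
X = 207/4 ≈ 51.750
-X = -1*207/4 = -207/4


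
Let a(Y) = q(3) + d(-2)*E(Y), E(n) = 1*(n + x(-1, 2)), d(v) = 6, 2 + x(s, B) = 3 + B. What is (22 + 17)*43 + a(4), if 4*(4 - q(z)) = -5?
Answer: 6897/4 ≈ 1724.3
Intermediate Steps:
x(s, B) = 1 + B (x(s, B) = -2 + (3 + B) = 1 + B)
q(z) = 21/4 (q(z) = 4 - ¼*(-5) = 4 + 5/4 = 21/4)
E(n) = 3 + n (E(n) = 1*(n + (1 + 2)) = 1*(n + 3) = 1*(3 + n) = 3 + n)
a(Y) = 93/4 + 6*Y (a(Y) = 21/4 + 6*(3 + Y) = 21/4 + (18 + 6*Y) = 93/4 + 6*Y)
(22 + 17)*43 + a(4) = (22 + 17)*43 + (93/4 + 6*4) = 39*43 + (93/4 + 24) = 1677 + 189/4 = 6897/4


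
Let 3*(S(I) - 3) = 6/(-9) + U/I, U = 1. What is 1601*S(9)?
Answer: 121676/27 ≈ 4506.5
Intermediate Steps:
S(I) = 25/9 + 1/(3*I) (S(I) = 3 + (6/(-9) + 1/I)/3 = 3 + (6*(-⅑) + 1/I)/3 = 3 + (-⅔ + 1/I)/3 = 3 + (-2/9 + 1/(3*I)) = 25/9 + 1/(3*I))
1601*S(9) = 1601*((⅑)*(3 + 25*9)/9) = 1601*((⅑)*(⅑)*(3 + 225)) = 1601*((⅑)*(⅑)*228) = 1601*(76/27) = 121676/27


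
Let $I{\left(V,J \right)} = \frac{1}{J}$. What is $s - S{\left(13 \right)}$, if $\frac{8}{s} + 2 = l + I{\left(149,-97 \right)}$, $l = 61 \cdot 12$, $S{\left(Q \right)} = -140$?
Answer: $\frac{9914036}{70809} \approx 140.01$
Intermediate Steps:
$l = 732$
$s = \frac{776}{70809}$ ($s = \frac{8}{-2 + \left(732 + \frac{1}{-97}\right)} = \frac{8}{-2 + \left(732 - \frac{1}{97}\right)} = \frac{8}{-2 + \frac{71003}{97}} = \frac{8}{\frac{70809}{97}} = 8 \cdot \frac{97}{70809} = \frac{776}{70809} \approx 0.010959$)
$s - S{\left(13 \right)} = \frac{776}{70809} - -140 = \frac{776}{70809} + 140 = \frac{9914036}{70809}$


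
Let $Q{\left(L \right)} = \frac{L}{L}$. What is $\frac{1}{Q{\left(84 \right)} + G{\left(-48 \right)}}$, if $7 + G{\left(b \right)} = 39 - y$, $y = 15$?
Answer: $\frac{1}{18} \approx 0.055556$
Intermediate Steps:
$Q{\left(L \right)} = 1$
$G{\left(b \right)} = 17$ ($G{\left(b \right)} = -7 + \left(39 - 15\right) = -7 + 24 = 17$)
$\frac{1}{Q{\left(84 \right)} + G{\left(-48 \right)}} = \frac{1}{1 + 17} = \frac{1}{18}$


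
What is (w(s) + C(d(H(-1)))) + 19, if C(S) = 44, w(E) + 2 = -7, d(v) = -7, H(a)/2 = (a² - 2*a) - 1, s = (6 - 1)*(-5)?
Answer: 54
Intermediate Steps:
s = -25 (s = 5*(-5) = -25)
H(a) = -2 - 4*a + 2*a² (H(a) = 2*((a² - 2*a) - 1) = 2*(-1 + a² - 2*a) = -2 - 4*a + 2*a²)
w(E) = -9 (w(E) = -2 - 7 = -9)
(w(s) + C(d(H(-1)))) + 19 = (-9 + 44) + 19 = 35 + 19 = 54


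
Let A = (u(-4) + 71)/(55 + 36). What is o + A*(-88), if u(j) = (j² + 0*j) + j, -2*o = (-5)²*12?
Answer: -20954/91 ≈ -230.26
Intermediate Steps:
o = -150 (o = -(-5)²*12/2 = -25*12/2 = -½*300 = -150)
u(j) = j + j² (u(j) = (j² + 0) + j = j² + j = j + j²)
A = 83/91 (A = (-4*(1 - 4) + 71)/(55 + 36) = (-4*(-3) + 71)/91 = (12 + 71)*(1/91) = 83*(1/91) = 83/91 ≈ 0.91209)
o + A*(-88) = -150 + (83/91)*(-88) = -150 - 7304/91 = -20954/91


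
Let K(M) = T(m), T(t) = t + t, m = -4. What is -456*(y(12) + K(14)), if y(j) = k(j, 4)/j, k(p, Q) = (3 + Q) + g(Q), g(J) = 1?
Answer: 3344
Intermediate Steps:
T(t) = 2*t
K(M) = -8 (K(M) = 2*(-4) = -8)
k(p, Q) = 4 + Q (k(p, Q) = (3 + Q) + 1 = 4 + Q)
y(j) = 8/j (y(j) = (4 + 4)/j = 8/j)
-456*(y(12) + K(14)) = -456*(8/12 - 8) = -456*(8*(1/12) - 8) = -456*(⅔ - 8) = -456*(-22/3) = 3344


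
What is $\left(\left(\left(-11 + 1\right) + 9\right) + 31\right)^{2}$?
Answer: $900$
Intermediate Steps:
$\left(\left(\left(-11 + 1\right) + 9\right) + 31\right)^{2} = \left(\left(-10 + 9\right) + 31\right)^{2} = \left(-1 + 31\right)^{2} = 30^{2} = 900$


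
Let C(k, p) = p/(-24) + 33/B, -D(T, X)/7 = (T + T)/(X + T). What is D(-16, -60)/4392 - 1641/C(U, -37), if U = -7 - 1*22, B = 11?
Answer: -410815267/1136979 ≈ -361.32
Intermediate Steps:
U = -29 (U = -7 - 22 = -29)
D(T, X) = -14*T/(T + X) (D(T, X) = -7*(T + T)/(X + T) = -7*2*T/(T + X) = -14*T/(T + X))
C(k, p) = 3 - p/24 (C(k, p) = p/(-24) + 33/11 = p*(-1/24) + 33*(1/11) = -p/24 + 3 = 3 - p/24)
D(-16, -60)/4392 - 1641/C(U, -37) = -14*(-16)/(-16 - 60)/4392 - 1641/(3 - 1/24*(-37)) = -14*(-16)/(-76)*(1/4392) - 1641/(3 + 37/24) = -14*(-16)*(-1/76)*(1/4392) - 1641/109/24 = -56/19*1/4392 - 1641*24/109 = -7/10431 - 39384/109 = -410815267/1136979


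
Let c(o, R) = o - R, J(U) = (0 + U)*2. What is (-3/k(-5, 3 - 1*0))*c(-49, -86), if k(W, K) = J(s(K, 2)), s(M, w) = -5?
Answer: 111/10 ≈ 11.100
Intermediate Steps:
J(U) = 2*U (J(U) = U*2 = 2*U)
k(W, K) = -10 (k(W, K) = 2*(-5) = -10)
(-3/k(-5, 3 - 1*0))*c(-49, -86) = (-3/(-10))*(-49 - 1*(-86)) = (-3*(-⅒))*(-49 + 86) = (3/10)*37 = 111/10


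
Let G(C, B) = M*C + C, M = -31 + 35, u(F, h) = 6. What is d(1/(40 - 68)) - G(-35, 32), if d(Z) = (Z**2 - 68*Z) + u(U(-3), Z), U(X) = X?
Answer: 143809/784 ≈ 183.43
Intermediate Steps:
M = 4
d(Z) = 6 + Z**2 - 68*Z (d(Z) = (Z**2 - 68*Z) + 6 = 6 + Z**2 - 68*Z)
G(C, B) = 5*C (G(C, B) = 4*C + C = 5*C)
d(1/(40 - 68)) - G(-35, 32) = (6 + (1/(40 - 68))**2 - 68/(40 - 68)) - 5*(-35) = (6 + (1/(-28))**2 - 68/(-28)) - 1*(-175) = (6 + (-1/28)**2 - 68*(-1/28)) + 175 = (6 + 1/784 + 17/7) + 175 = 6609/784 + 175 = 143809/784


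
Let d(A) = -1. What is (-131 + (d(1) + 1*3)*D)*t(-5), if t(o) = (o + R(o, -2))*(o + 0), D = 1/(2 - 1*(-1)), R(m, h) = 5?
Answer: 0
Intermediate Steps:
D = ⅓ (D = 1/(2 + 1) = 1/3 = ⅓ ≈ 0.33333)
t(o) = o*(5 + o) (t(o) = (o + 5)*(o + 0) = (5 + o)*o = o*(5 + o))
(-131 + (d(1) + 1*3)*D)*t(-5) = (-131 + (-1 + 1*3)*(⅓))*(-5*(5 - 5)) = (-131 + (-1 + 3)*(⅓))*(-5*0) = (-131 + 2*(⅓))*0 = (-131 + ⅔)*0 = -391/3*0 = 0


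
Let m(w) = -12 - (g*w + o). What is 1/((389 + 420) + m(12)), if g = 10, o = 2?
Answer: 1/675 ≈ 0.0014815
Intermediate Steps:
m(w) = -14 - 10*w (m(w) = -12 - (10*w + 2) = -12 - (2 + 10*w) = -12 + (-2 - 10*w) = -14 - 10*w)
1/((389 + 420) + m(12)) = 1/((389 + 420) + (-14 - 10*12)) = 1/(809 + (-14 - 120)) = 1/(809 - 134) = 1/675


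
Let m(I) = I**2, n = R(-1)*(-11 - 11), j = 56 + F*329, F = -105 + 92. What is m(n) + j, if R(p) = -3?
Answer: 135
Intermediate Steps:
F = -13
j = -4221 (j = 56 - 13*329 = 56 - 4277 = -4221)
n = 66 (n = -3*(-11 - 11) = -3*(-22) = 66)
m(n) + j = 66**2 - 4221 = 4356 - 4221 = 135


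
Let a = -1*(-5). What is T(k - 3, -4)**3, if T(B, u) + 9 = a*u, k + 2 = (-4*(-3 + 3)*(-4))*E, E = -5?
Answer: -24389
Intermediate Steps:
a = 5
k = -2 (k = -2 + (-4*(-3 + 3)*(-4))*(-5) = -2 + (-4*0*(-4))*(-5) = -2 + (0*(-4))*(-5) = -2 + 0*(-5) = -2 + 0 = -2)
T(B, u) = -9 + 5*u
T(k - 3, -4)**3 = (-9 + 5*(-4))**3 = (-9 - 20)**3 = (-29)**3 = -24389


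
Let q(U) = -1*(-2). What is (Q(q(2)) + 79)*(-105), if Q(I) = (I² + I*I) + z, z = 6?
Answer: -9765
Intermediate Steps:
q(U) = 2
Q(I) = 6 + 2*I² (Q(I) = (I² + I*I) + 6 = (I² + I²) + 6 = 2*I² + 6 = 6 + 2*I²)
(Q(q(2)) + 79)*(-105) = ((6 + 2*2²) + 79)*(-105) = ((6 + 2*4) + 79)*(-105) = ((6 + 8) + 79)*(-105) = (14 + 79)*(-105) = 93*(-105) = -9765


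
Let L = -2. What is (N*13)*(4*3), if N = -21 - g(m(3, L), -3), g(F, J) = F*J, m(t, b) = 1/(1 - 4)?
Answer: -3432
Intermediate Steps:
m(t, b) = -⅓ (m(t, b) = 1/(-3) = -⅓)
N = -22 (N = -21 - (-1)*(-3)/3 = -21 - 1*1 = -21 - 1 = -22)
(N*13)*(4*3) = (-22*13)*(4*3) = -286*12 = -3432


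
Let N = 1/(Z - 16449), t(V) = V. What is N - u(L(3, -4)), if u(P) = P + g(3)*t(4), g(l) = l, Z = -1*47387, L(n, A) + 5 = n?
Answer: -638361/63836 ≈ -10.000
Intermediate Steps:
L(n, A) = -5 + n
Z = -47387
u(P) = 12 + P (u(P) = P + 3*4 = P + 12 = 12 + P)
N = -1/63836 (N = 1/(-47387 - 16449) = 1/(-63836) = -1/63836 ≈ -1.5665e-5)
N - u(L(3, -4)) = -1/63836 - (12 + (-5 + 3)) = -1/63836 - (12 - 2) = -1/63836 - 1*10 = -1/63836 - 10 = -638361/63836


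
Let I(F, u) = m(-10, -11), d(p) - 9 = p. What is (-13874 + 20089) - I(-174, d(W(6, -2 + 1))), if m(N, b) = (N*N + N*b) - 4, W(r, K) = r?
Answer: 6009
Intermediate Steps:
d(p) = 9 + p
m(N, b) = -4 + N**2 + N*b (m(N, b) = (N**2 + N*b) - 4 = -4 + N**2 + N*b)
I(F, u) = 206 (I(F, u) = -4 + (-10)**2 - 10*(-11) = -4 + 100 + 110 = 206)
(-13874 + 20089) - I(-174, d(W(6, -2 + 1))) = (-13874 + 20089) - 1*206 = 6215 - 206 = 6009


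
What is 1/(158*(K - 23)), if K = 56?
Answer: 1/5214 ≈ 0.00019179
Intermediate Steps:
1/(158*(K - 23)) = 1/(158*(56 - 23)) = 1/(158*33) = 1/5214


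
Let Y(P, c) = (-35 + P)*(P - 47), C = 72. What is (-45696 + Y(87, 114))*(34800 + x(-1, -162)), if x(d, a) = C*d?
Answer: -1514696448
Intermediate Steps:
x(d, a) = 72*d
Y(P, c) = (-47 + P)*(-35 + P) (Y(P, c) = (-35 + P)*(-47 + P) = (-47 + P)*(-35 + P))
(-45696 + Y(87, 114))*(34800 + x(-1, -162)) = (-45696 + (1645 + 87² - 82*87))*(34800 + 72*(-1)) = (-45696 + (1645 + 7569 - 7134))*(34800 - 72) = (-45696 + 2080)*34728 = -43616*34728 = -1514696448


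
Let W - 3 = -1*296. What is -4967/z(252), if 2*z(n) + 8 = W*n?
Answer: 4967/36922 ≈ 0.13453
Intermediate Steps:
W = -293 (W = 3 - 1*296 = 3 - 296 = -293)
z(n) = -4 - 293*n/2 (z(n) = -4 + (-293*n)/2 = -4 - 293*n/2)
-4967/z(252) = -4967/(-4 - 293/2*252) = -4967/(-4 - 36918) = -4967/(-36922) = -4967*(-1/36922) = 4967/36922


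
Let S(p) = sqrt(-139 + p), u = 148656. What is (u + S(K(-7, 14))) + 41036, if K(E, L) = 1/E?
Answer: 189692 + I*sqrt(6818)/7 ≈ 1.8969e+5 + 11.796*I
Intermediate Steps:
(u + S(K(-7, 14))) + 41036 = (148656 + sqrt(-139 + 1/(-7))) + 41036 = (148656 + sqrt(-139 - 1/7)) + 41036 = (148656 + sqrt(-974/7)) + 41036 = (148656 + I*sqrt(6818)/7) + 41036 = 189692 + I*sqrt(6818)/7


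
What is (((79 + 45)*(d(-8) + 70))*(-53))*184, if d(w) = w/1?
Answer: -74973376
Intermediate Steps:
d(w) = w (d(w) = w*1 = w)
(((79 + 45)*(d(-8) + 70))*(-53))*184 = (((79 + 45)*(-8 + 70))*(-53))*184 = ((124*62)*(-53))*184 = (7688*(-53))*184 = -407464*184 = -74973376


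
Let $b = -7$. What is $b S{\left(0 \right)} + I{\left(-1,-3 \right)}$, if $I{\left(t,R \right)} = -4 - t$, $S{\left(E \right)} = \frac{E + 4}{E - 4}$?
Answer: $4$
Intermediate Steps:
$S{\left(E \right)} = \frac{4 + E}{-4 + E}$
$b S{\left(0 \right)} + I{\left(-1,-3 \right)} = - 7 \frac{4 + 0}{-4 + 0} - 3 = - 7 \frac{1}{-4} \cdot 4 + \left(-4 + 1\right) = - 7 \left(\left(- \frac{1}{4}\right) 4\right) - 3 = \left(-7\right) \left(-1\right) - 3 = 7 - 3 = 4$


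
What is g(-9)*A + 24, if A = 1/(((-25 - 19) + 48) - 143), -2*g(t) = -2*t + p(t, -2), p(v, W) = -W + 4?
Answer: 3348/139 ≈ 24.086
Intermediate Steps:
p(v, W) = 4 - W
g(t) = -3 + t (g(t) = -(-2*t + (4 - 1*(-2)))/2 = -(-2*t + (4 + 2))/2 = -(-2*t + 6)/2 = -(6 - 2*t)/2 = -3 + t)
A = -1/139 (A = 1/((-44 + 48) - 143) = 1/(4 - 143) = 1/(-139) = -1/139 ≈ -0.0071942)
g(-9)*A + 24 = (-3 - 9)*(-1/139) + 24 = -12*(-1/139) + 24 = 12/139 + 24 = 3348/139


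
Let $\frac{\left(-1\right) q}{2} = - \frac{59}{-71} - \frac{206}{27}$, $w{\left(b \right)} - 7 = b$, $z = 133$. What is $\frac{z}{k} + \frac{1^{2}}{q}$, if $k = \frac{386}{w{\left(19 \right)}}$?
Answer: $\frac{45438095}{5030738} \approx 9.0321$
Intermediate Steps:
$w{\left(b \right)} = 7 + b$
$q = \frac{26066}{1917}$ ($q = - 2 \left(- \frac{59}{-71} - \frac{206}{27}\right) = - 2 \left(\left(-59\right) \left(- \frac{1}{71}\right) - \frac{206}{27}\right) = - 2 \left(\frac{59}{71} - \frac{206}{27}\right) = \left(-2\right) \left(- \frac{13033}{1917}\right) = \frac{26066}{1917} \approx 13.597$)
$k = \frac{193}{13}$ ($k = \frac{386}{7 + 19} = \frac{386}{26} = 386 \cdot \frac{1}{26} = \frac{193}{13} \approx 14.846$)
$\frac{z}{k} + \frac{1^{2}}{q} = \frac{133}{\frac{193}{13}} + \frac{1^{2}}{\frac{26066}{1917}} = 133 \cdot \frac{13}{193} + 1 \cdot \frac{1917}{26066} = \frac{1729}{193} + \frac{1917}{26066} = \frac{45438095}{5030738}$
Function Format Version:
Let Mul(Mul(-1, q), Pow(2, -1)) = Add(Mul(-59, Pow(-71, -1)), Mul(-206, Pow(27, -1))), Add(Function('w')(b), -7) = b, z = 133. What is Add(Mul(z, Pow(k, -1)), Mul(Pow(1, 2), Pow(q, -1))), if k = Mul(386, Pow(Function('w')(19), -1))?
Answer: Rational(45438095, 5030738) ≈ 9.0321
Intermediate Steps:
Function('w')(b) = Add(7, b)
q = Rational(26066, 1917) (q = Mul(-2, Add(Mul(-59, Pow(-71, -1)), Mul(-206, Pow(27, -1)))) = Mul(-2, Add(Mul(-59, Rational(-1, 71)), Mul(-206, Rational(1, 27)))) = Mul(-2, Add(Rational(59, 71), Rational(-206, 27))) = Mul(-2, Rational(-13033, 1917)) = Rational(26066, 1917) ≈ 13.597)
k = Rational(193, 13) (k = Mul(386, Pow(Add(7, 19), -1)) = Mul(386, Pow(26, -1)) = Mul(386, Rational(1, 26)) = Rational(193, 13) ≈ 14.846)
Add(Mul(z, Pow(k, -1)), Mul(Pow(1, 2), Pow(q, -1))) = Add(Mul(133, Pow(Rational(193, 13), -1)), Mul(Pow(1, 2), Pow(Rational(26066, 1917), -1))) = Add(Mul(133, Rational(13, 193)), Mul(1, Rational(1917, 26066))) = Add(Rational(1729, 193), Rational(1917, 26066)) = Rational(45438095, 5030738)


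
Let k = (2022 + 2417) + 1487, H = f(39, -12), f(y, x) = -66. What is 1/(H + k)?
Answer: 1/5860 ≈ 0.00017065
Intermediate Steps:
H = -66
k = 5926 (k = 4439 + 1487 = 5926)
1/(H + k) = 1/(-66 + 5926) = 1/5860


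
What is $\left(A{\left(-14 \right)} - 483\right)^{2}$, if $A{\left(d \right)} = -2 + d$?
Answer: $249001$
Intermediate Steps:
$\left(A{\left(-14 \right)} - 483\right)^{2} = \left(\left(-2 - 14\right) - 483\right)^{2} = \left(-16 - 483\right)^{2} = \left(-499\right)^{2} = 249001$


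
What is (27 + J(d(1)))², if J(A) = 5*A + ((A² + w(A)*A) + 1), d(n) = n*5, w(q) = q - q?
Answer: 6084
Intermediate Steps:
w(q) = 0
d(n) = 5*n
J(A) = 1 + A² + 5*A (J(A) = 5*A + ((A² + 0*A) + 1) = 5*A + ((A² + 0) + 1) = 5*A + (A² + 1) = 5*A + (1 + A²) = 1 + A² + 5*A)
(27 + J(d(1)))² = (27 + (1 + (5*1)² + 5*(5*1)))² = (27 + (1 + 5² + 5*5))² = (27 + (1 + 25 + 25))² = (27 + 51)² = 78² = 6084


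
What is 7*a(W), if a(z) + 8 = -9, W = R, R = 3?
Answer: -119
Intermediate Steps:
W = 3
a(z) = -17 (a(z) = -8 - 9 = -17)
7*a(W) = 7*(-17) = -119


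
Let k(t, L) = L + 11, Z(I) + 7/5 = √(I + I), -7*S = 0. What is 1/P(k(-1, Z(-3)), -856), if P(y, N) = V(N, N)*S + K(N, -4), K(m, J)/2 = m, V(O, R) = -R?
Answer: -1/1712 ≈ -0.00058411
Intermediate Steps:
S = 0 (S = -⅐*0 = 0)
Z(I) = -7/5 + √2*√I (Z(I) = -7/5 + √(I + I) = -7/5 + √(2*I) = -7/5 + √2*√I)
K(m, J) = 2*m
k(t, L) = 11 + L
P(y, N) = 2*N (P(y, N) = -N*0 + 2*N = 0 + 2*N = 2*N)
1/P(k(-1, Z(-3)), -856) = 1/(2*(-856)) = 1/(-1712) = -1/1712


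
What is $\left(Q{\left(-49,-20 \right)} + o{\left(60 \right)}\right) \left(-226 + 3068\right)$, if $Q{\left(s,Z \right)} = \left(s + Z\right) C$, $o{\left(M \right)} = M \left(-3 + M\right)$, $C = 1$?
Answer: $9523542$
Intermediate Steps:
$Q{\left(s,Z \right)} = Z + s$ ($Q{\left(s,Z \right)} = \left(s + Z\right) 1 = \left(Z + s\right) 1 = Z + s$)
$\left(Q{\left(-49,-20 \right)} + o{\left(60 \right)}\right) \left(-226 + 3068\right) = \left(\left(-20 - 49\right) + 60 \left(-3 + 60\right)\right) \left(-226 + 3068\right) = \left(-69 + 60 \cdot 57\right) 2842 = \left(-69 + 3420\right) 2842 = 3351 \cdot 2842 = 9523542$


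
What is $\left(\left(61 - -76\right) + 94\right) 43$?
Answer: $9933$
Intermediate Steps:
$\left(\left(61 - -76\right) + 94\right) 43 = \left(\left(61 + 76\right) + 94\right) 43 = \left(137 + 94\right) 43 = 231 \cdot 43 = 9933$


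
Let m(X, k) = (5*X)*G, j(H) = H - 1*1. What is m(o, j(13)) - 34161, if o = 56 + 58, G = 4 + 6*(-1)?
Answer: -35301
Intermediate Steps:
j(H) = -1 + H (j(H) = H - 1 = -1 + H)
G = -2 (G = 4 - 6 = -2)
o = 114
m(X, k) = -10*X (m(X, k) = (5*X)*(-2) = -10*X)
m(o, j(13)) - 34161 = -10*114 - 34161 = -1140 - 34161 = -35301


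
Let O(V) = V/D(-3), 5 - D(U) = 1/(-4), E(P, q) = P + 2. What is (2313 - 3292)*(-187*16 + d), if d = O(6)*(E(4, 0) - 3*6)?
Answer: 20598160/7 ≈ 2.9426e+6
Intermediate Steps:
E(P, q) = 2 + P
D(U) = 21/4 (D(U) = 5 - 1/(-4) = 5 - (-1)/4 = 5 - 1*(-1/4) = 5 + 1/4 = 21/4)
O(V) = 4*V/21 (O(V) = V/(21/4) = V*(4/21) = 4*V/21)
d = -96/7 (d = ((4/21)*6)*((2 + 4) - 3*6) = 8*(6 - 18)/7 = (8/7)*(-12) = -96/7 ≈ -13.714)
(2313 - 3292)*(-187*16 + d) = (2313 - 3292)*(-187*16 - 96/7) = -979*(-2992 - 96/7) = -979*(-21040/7) = 20598160/7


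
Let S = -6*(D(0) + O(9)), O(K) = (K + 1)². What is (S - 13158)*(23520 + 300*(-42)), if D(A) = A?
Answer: -150237360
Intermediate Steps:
O(K) = (1 + K)²
S = -600 (S = -6*(0 + (1 + 9)²) = -6*(0 + 10²) = -6*(0 + 100) = -6*100 = -600)
(S - 13158)*(23520 + 300*(-42)) = (-600 - 13158)*(23520 + 300*(-42)) = -13758*(23520 - 12600) = -13758*10920 = -150237360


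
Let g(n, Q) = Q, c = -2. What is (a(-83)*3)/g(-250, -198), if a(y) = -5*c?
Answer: -5/33 ≈ -0.15152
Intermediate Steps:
a(y) = 10 (a(y) = -5*(-2) = 10)
(a(-83)*3)/g(-250, -198) = (10*3)/(-198) = 30*(-1/198) = -5/33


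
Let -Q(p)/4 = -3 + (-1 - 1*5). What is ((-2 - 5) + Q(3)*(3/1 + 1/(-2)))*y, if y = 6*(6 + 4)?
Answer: 4980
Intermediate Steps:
y = 60 (y = 6*10 = 60)
Q(p) = 36 (Q(p) = -4*(-3 + (-1 - 1*5)) = -4*(-3 + (-1 - 5)) = -4*(-3 - 6) = -4*(-9) = 36)
((-2 - 5) + Q(3)*(3/1 + 1/(-2)))*y = ((-2 - 5) + 36*(3/1 + 1/(-2)))*60 = (-7 + 36*(3*1 + 1*(-½)))*60 = (-7 + 36*(3 - ½))*60 = (-7 + 36*(5/2))*60 = (-7 + 90)*60 = 83*60 = 4980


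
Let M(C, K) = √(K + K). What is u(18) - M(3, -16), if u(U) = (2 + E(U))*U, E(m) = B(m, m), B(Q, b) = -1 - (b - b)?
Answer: 18 - 4*I*√2 ≈ 18.0 - 5.6569*I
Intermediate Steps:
B(Q, b) = -1 (B(Q, b) = -1 - 1*0 = -1 + 0 = -1)
E(m) = -1
u(U) = U (u(U) = (2 - 1)*U = 1*U = U)
M(C, K) = √2*√K (M(C, K) = √(2*K) = √2*√K)
u(18) - M(3, -16) = 18 - √2*√(-16) = 18 - √2*4*I = 18 - 4*I*√2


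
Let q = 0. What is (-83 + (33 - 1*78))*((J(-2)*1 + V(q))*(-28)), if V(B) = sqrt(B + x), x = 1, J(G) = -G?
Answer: 10752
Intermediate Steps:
V(B) = sqrt(1 + B) (V(B) = sqrt(B + 1) = sqrt(1 + B))
(-83 + (33 - 1*78))*((J(-2)*1 + V(q))*(-28)) = (-83 + (33 - 1*78))*((-1*(-2)*1 + sqrt(1 + 0))*(-28)) = (-83 + (33 - 78))*((2*1 + sqrt(1))*(-28)) = (-83 - 45)*((2 + 1)*(-28)) = -384*(-28) = -128*(-84) = 10752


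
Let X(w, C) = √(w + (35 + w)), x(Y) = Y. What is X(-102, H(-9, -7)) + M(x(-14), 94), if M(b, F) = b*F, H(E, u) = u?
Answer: -1316 + 13*I ≈ -1316.0 + 13.0*I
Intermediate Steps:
X(w, C) = √(35 + 2*w)
M(b, F) = F*b
X(-102, H(-9, -7)) + M(x(-14), 94) = √(35 + 2*(-102)) + 94*(-14) = √(35 - 204) - 1316 = √(-169) - 1316 = 13*I - 1316 = -1316 + 13*I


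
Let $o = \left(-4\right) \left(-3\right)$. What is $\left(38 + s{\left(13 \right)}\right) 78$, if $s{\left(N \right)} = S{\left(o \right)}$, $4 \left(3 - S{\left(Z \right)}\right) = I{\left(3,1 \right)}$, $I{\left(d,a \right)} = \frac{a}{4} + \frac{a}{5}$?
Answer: $\frac{127569}{40} \approx 3189.2$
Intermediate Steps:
$o = 12$
$I{\left(d,a \right)} = \frac{9 a}{20}$ ($I{\left(d,a \right)} = a \frac{1}{4} + a \frac{1}{5} = \frac{a}{4} + \frac{a}{5} = \frac{9 a}{20}$)
$S{\left(Z \right)} = \frac{231}{80}$ ($S{\left(Z \right)} = 3 - \frac{\frac{9}{20} \cdot 1}{4} = 3 - \frac{9}{80} = \frac{231}{80}$)
$s{\left(N \right)} = \frac{231}{80}$
$\left(38 + s{\left(13 \right)}\right) 78 = \left(38 + \frac{231}{80}\right) 78 = \frac{3271}{80} \cdot 78 = \frac{127569}{40}$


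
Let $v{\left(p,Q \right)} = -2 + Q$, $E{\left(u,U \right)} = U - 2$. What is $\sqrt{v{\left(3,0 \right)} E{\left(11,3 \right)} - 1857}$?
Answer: $13 i \sqrt{11} \approx 43.116 i$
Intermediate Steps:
$E{\left(u,U \right)} = -2 + U$
$\sqrt{v{\left(3,0 \right)} E{\left(11,3 \right)} - 1857} = \sqrt{\left(-2 + 0\right) \left(-2 + 3\right) - 1857} = \sqrt{\left(-2\right) 1 - 1857} = \sqrt{-2 - 1857} = \sqrt{-1859} = 13 i \sqrt{11}$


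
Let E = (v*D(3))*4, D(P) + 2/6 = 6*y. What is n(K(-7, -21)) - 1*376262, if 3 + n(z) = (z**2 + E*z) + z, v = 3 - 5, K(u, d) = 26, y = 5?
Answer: -1145201/3 ≈ -3.8173e+5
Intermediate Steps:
D(P) = 89/3 (D(P) = -1/3 + 6*5 = -1/3 + 30 = 89/3)
v = -2
E = -712/3 (E = -2*89/3*4 = -178/3*4 = -712/3 ≈ -237.33)
n(z) = -3 + z**2 - 709*z/3 (n(z) = -3 + ((z**2 - 712*z/3) + z) = -3 + (z**2 - 709*z/3) = -3 + z**2 - 709*z/3)
n(K(-7, -21)) - 1*376262 = (-3 + 26**2 - 709/3*26) - 1*376262 = (-3 + 676 - 18434/3) - 376262 = -16415/3 - 376262 = -1145201/3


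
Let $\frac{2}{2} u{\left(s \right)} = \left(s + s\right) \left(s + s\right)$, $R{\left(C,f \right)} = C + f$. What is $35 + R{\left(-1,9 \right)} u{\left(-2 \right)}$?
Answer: $163$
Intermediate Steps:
$u{\left(s \right)} = 4 s^{2}$ ($u{\left(s \right)} = \left(s + s\right) \left(s + s\right) = 2 s 2 s = 4 s^{2}$)
$35 + R{\left(-1,9 \right)} u{\left(-2 \right)} = 35 + \left(-1 + 9\right) 4 \left(-2\right)^{2} = 35 + 8 \cdot 4 \cdot 4 = 35 + 8 \cdot 16 = 35 + 128 = 163$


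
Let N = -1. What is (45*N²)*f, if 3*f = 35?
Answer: 525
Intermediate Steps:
f = 35/3 (f = (⅓)*35 = 35/3 ≈ 11.667)
(45*N²)*f = (45*(-1)²)*(35/3) = (45*1)*(35/3) = 45*(35/3) = 525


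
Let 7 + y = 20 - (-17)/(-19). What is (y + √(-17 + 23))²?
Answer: 55066/361 + 460*√6/19 ≈ 211.84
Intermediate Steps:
y = 230/19 (y = -7 + (20 - (-17)/(-19)) = -7 + (20 - (-17)*(-1)/19) = -7 + (20 - 1*17/19) = -7 + (20 - 17/19) = -7 + 363/19 = 230/19 ≈ 12.105)
(y + √(-17 + 23))² = (230/19 + √(-17 + 23))² = (230/19 + √6)²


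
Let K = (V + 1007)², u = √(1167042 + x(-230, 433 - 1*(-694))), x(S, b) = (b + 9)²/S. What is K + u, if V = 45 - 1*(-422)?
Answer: 2172676 + √15359926930/115 ≈ 2.1738e+6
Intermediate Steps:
V = 467 (V = 45 + 422 = 467)
x(S, b) = (9 + b)²/S
u = √15359926930/115 (u = √(1167042 + (9 + (433 - 1*(-694)))²/(-230)) = √(1167042 - (9 + (433 + 694))²/230) = √(1167042 - (9 + 1127)²/230) = √(1167042 - 1/230*1136²) = √(1167042 - 1/230*1290496) = √(1167042 - 645248/115) = √(133564582/115) = √15359926930/115 ≈ 1077.7)
K = 2172676 (K = (467 + 1007)² = 1474² = 2172676)
K + u = 2172676 + √15359926930/115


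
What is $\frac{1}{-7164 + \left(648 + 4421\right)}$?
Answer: $- \frac{1}{2095} \approx -0.00047733$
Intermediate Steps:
$\frac{1}{-7164 + \left(648 + 4421\right)} = \frac{1}{-7164 + 5069} = \frac{1}{-2095} = - \frac{1}{2095}$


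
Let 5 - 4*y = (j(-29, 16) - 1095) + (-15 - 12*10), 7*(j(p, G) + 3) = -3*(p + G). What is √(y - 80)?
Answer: √44709/14 ≈ 15.103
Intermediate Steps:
j(p, G) = -3 - 3*G/7 - 3*p/7 (j(p, G) = -3 + (-3*(p + G))/7 = -3 + (-3*(G + p))/7 = -3 + (-3*G - 3*p)/7 = -3 + (-3*G/7 - 3*p/7) = -3 - 3*G/7 - 3*p/7)
y = 8627/28 (y = 5/4 - (((-3 - 3/7*16 - 3/7*(-29)) - 1095) + (-15 - 12*10))/4 = 5/4 - (((-3 - 48/7 + 87/7) - 1095) + (-15 - 120))/4 = 5/4 - ((18/7 - 1095) - 135)/4 = 5/4 - (-7647/7 - 135)/4 = 5/4 - ¼*(-8592/7) = 5/4 + 2148/7 = 8627/28 ≈ 308.11)
√(y - 80) = √(8627/28 - 80) = √(6387/28) = √44709/14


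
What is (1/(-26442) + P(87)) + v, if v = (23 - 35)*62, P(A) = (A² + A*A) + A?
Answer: 382906601/26442 ≈ 14481.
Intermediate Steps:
P(A) = A + 2*A² (P(A) = (A² + A²) + A = 2*A² + A = A + 2*A²)
v = -744 (v = -12*62 = -744)
(1/(-26442) + P(87)) + v = (1/(-26442) + 87*(1 + 2*87)) - 744 = (-1/26442 + 87*(1 + 174)) - 744 = (-1/26442 + 87*175) - 744 = (-1/26442 + 15225) - 744 = 402579449/26442 - 744 = 382906601/26442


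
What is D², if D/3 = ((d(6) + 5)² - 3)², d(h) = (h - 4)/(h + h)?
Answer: 529414856881/186624 ≈ 2.8368e+6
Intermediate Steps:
d(h) = (-4 + h)/(2*h) (d(h) = (-4 + h)/((2*h)) = (-4 + h)*(1/(2*h)) = (-4 + h)/(2*h))
D = 727609/432 (D = 3*(((½)*(-4 + 6)/6 + 5)² - 3)² = 3*(((½)*(⅙)*2 + 5)² - 3)² = 3*((⅙ + 5)² - 3)² = 3*((31/6)² - 3)² = 3*(961/36 - 3)² = 3*(853/36)² = 3*(727609/1296) = 727609/432 ≈ 1684.3)
D² = (727609/432)² = 529414856881/186624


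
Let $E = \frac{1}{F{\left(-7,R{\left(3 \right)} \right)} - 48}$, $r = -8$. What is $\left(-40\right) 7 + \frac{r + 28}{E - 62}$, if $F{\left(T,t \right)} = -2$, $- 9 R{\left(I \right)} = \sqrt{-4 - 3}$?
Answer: $- \frac{869280}{3101} \approx -280.32$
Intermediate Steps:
$R{\left(I \right)} = - \frac{i \sqrt{7}}{9}$ ($R{\left(I \right)} = - \frac{\sqrt{-4 - 3}}{9} = - \frac{\sqrt{-7}}{9} = - \frac{i \sqrt{7}}{9}$)
$E = - \frac{1}{50}$ ($E = \frac{1}{-2 - 48} = \frac{1}{-50} = - \frac{1}{50} \approx -0.02$)
$\left(-40\right) 7 + \frac{r + 28}{E - 62} = \left(-40\right) 7 + \frac{-8 + 28}{- \frac{1}{50} - 62} = -280 + \frac{20}{- \frac{3101}{50}} = -280 + 20 \left(- \frac{50}{3101}\right) = -280 - \frac{1000}{3101} = - \frac{869280}{3101}$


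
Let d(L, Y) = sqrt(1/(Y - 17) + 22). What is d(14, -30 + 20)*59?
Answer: 59*sqrt(1779)/9 ≈ 276.50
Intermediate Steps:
d(L, Y) = sqrt(22 + 1/(-17 + Y)) (d(L, Y) = sqrt(1/(-17 + Y) + 22) = sqrt(22 + 1/(-17 + Y)))
d(14, -30 + 20)*59 = sqrt((-373 + 22*(-30 + 20))/(-17 + (-30 + 20)))*59 = sqrt((-373 + 22*(-10))/(-17 - 10))*59 = sqrt((-373 - 220)/(-27))*59 = sqrt(-1/27*(-593))*59 = sqrt(593/27)*59 = (sqrt(1779)/9)*59 = 59*sqrt(1779)/9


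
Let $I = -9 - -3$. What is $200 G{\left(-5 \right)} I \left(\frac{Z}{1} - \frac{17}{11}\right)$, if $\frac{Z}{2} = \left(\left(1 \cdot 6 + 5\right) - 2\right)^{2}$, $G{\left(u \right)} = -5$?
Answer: $\frac{10590000}{11} \approx 9.6273 \cdot 10^{5}$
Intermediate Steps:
$I = -6$ ($I = -9 + 3 = -6$)
$Z = 162$ ($Z = 2 \left(\left(1 \cdot 6 + 5\right) - 2\right)^{2} = 2 \left(\left(6 + 5\right) - 2\right)^{2} = 2 \left(11 - 2\right)^{2} = 2 \cdot 9^{2} = 2 \cdot 81 = 162$)
$200 G{\left(-5 \right)} I \left(\frac{Z}{1} - \frac{17}{11}\right) = 200 \left(-5\right) \left(-6\right) \left(\frac{162}{1} - \frac{17}{11}\right) = 200 \cdot 30 \left(162 \cdot 1 - \frac{17}{11}\right) = 200 \cdot 30 \left(162 - \frac{17}{11}\right) = 200 \cdot 30 \cdot \frac{1765}{11} = 200 \cdot \frac{52950}{11} = \frac{10590000}{11}$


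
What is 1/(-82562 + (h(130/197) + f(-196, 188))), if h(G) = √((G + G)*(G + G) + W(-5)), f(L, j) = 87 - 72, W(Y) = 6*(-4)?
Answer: -3203566523/264444806637897 - 394*I*√215954/264444806637897 ≈ -1.2114e-5 - 6.9238e-10*I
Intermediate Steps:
W(Y) = -24
f(L, j) = 15
h(G) = √(-24 + 4*G²) (h(G) = √((G + G)*(G + G) - 24) = √((2*G)*(2*G) - 24) = √(4*G² - 24) = √(-24 + 4*G²))
1/(-82562 + (h(130/197) + f(-196, 188))) = 1/(-82562 + (2*√(-6 + (130/197)²) + 15)) = 1/(-82562 + (2*√(-6 + 16900/38809) + 15)) = 1/(-82562 + (2*√(-215954/38809) + 15)) = 1/(-82562 + (2*(I*√215954/197) + 15)) = 1/(-82562 + (2*I*√215954/197 + 15)) = 1/(-82562 + (15 + 2*I*√215954/197)) = 1/(-82547 + 2*I*√215954/197)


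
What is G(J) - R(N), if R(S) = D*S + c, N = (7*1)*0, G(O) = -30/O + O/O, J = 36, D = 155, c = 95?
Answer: -569/6 ≈ -94.833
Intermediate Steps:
G(O) = 1 - 30/O (G(O) = -30/O + 1 = 1 - 30/O)
N = 0 (N = 7*0 = 0)
R(S) = 95 + 155*S (R(S) = 155*S + 95 = 95 + 155*S)
G(J) - R(N) = (-30 + 36)/36 - (95 + 155*0) = (1/36)*6 - (95 + 0) = 1/6 - 1*95 = 1/6 - 95 = -569/6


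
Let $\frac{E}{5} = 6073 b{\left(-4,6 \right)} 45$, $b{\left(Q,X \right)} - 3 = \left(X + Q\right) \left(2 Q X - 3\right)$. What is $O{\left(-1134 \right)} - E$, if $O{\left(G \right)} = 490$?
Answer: $135276565$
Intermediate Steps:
$b{\left(Q,X \right)} = 3 + \left(-3 + 2 Q X\right) \left(Q + X\right)$ ($b{\left(Q,X \right)} = 3 + \left(X + Q\right) \left(2 Q X - 3\right) = 3 + \left(Q + X\right) \left(2 Q X - 3\right) = 3 + \left(Q + X\right) \left(-3 + 2 Q X\right) = 3 + \left(-3 + 2 Q X\right) \left(Q + X\right)$)
$E = -135276075$ ($E = 5 \cdot 6073 \left(3 - -12 - 18 + 2 \left(-4\right) 6^{2} + 2 \cdot 6 \left(-4\right)^{2}\right) 45 = 5 \cdot 6073 \left(3 + 12 - 18 + 2 \left(-4\right) 36 + 2 \cdot 6 \cdot 16\right) 45 = 5 \cdot 6073 \left(3 + 12 - 18 - 288 + 192\right) 45 = 5 \cdot 6073 \left(\left(-99\right) 45\right) = 5 \cdot 6073 \left(-4455\right) = 5 \left(-27055215\right) = -135276075$)
$O{\left(-1134 \right)} - E = 490 - -135276075 = 490 + 135276075 = 135276565$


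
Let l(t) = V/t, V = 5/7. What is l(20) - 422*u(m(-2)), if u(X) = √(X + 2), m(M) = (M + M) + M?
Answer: 1/28 - 844*I ≈ 0.035714 - 844.0*I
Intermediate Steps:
m(M) = 3*M (m(M) = 2*M + M = 3*M)
V = 5/7 (V = 5*(⅐) = 5/7 ≈ 0.71429)
u(X) = √(2 + X)
l(t) = 5/(7*t)
l(20) - 422*u(m(-2)) = (5/7)/20 - 422*√(2 + 3*(-2)) = (5/7)*(1/20) - 422*√(2 - 6) = 1/28 - 844*I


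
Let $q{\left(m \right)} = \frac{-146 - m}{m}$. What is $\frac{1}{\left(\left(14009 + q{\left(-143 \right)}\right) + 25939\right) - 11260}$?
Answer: $\frac{143}{4102387} \approx 3.4858 \cdot 10^{-5}$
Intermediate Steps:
$q{\left(m \right)} = \frac{-146 - m}{m}$
$\frac{1}{\left(\left(14009 + q{\left(-143 \right)}\right) + 25939\right) - 11260} = \frac{1}{\left(\left(14009 + \frac{-146 - -143}{-143}\right) + 25939\right) - 11260} = \frac{1}{\left(\left(14009 - \frac{-146 + 143}{143}\right) + 25939\right) - 11260} = \frac{1}{\left(\left(14009 - - \frac{3}{143}\right) + 25939\right) - 11260} = \frac{1}{\left(\left(14009 + \frac{3}{143}\right) + 25939\right) - 11260} = \frac{1}{\left(\frac{2003290}{143} + 25939\right) - 11260} = \frac{1}{\frac{5712567}{143} - 11260} = \frac{1}{\frac{4102387}{143}} = \frac{143}{4102387}$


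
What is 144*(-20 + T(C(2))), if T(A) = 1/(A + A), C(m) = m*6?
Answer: -2874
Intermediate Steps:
C(m) = 6*m
T(A) = 1/(2*A)
144*(-20 + T(C(2))) = 144*(-20 + 1/(2*((6*2)))) = 144*(-20 + (1/2)/12) = 144*(-20 + (1/2)*(1/12)) = 144*(-20 + 1/24) = 144*(-479/24) = -2874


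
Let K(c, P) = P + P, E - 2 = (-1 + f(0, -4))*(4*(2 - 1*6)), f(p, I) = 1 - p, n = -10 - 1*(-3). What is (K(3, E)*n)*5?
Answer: -140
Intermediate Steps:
n = -7 (n = -10 + 3 = -7)
E = 2 (E = 2 + (-1 + (1 - 1*0))*(4*(2 - 1*6)) = 2 + (-1 + (1 + 0))*(4*(2 - 6)) = 2 + (-1 + 1)*(4*(-4)) = 2 + 0*(-16) = 2 + 0 = 2)
K(c, P) = 2*P
(K(3, E)*n)*5 = ((2*2)*(-7))*5 = (4*(-7))*5 = -28*5 = -140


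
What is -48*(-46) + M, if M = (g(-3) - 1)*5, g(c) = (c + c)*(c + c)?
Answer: 2383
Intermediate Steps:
g(c) = 4*c² (g(c) = (2*c)*(2*c) = 4*c²)
M = 175 (M = (4*(-3)² - 1)*5 = (4*9 - 1)*5 = (36 - 1)*5 = 35*5 = 175)
-48*(-46) + M = -48*(-46) + 175 = 2208 + 175 = 2383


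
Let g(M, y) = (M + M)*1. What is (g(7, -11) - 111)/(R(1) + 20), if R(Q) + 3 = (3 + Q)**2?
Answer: -97/33 ≈ -2.9394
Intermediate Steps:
R(Q) = -3 + (3 + Q)**2
g(M, y) = 2*M (g(M, y) = (2*M)*1 = 2*M)
(g(7, -11) - 111)/(R(1) + 20) = (2*7 - 111)/((-3 + (3 + 1)**2) + 20) = (14 - 111)/((-3 + 4**2) + 20) = -97/((-3 + 16) + 20) = -97/(13 + 20) = -97/33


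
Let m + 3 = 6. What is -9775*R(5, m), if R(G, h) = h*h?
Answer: -87975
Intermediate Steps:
m = 3 (m = -3 + 6 = 3)
R(G, h) = h**2
-9775*R(5, m) = -9775*3**2 = -9775*9 = -87975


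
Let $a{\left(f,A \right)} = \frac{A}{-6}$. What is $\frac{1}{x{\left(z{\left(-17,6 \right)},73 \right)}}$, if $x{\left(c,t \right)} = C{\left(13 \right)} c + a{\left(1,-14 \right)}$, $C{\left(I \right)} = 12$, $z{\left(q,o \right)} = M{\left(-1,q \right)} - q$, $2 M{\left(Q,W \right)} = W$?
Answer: $\frac{3}{313} \approx 0.0095847$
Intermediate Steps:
$M{\left(Q,W \right)} = \frac{W}{2}$
$z{\left(q,o \right)} = - \frac{q}{2}$ ($z{\left(q,o \right)} = \frac{q}{2} - q = - \frac{q}{2}$)
$a{\left(f,A \right)} = - \frac{A}{6}$ ($a{\left(f,A \right)} = A \left(- \frac{1}{6}\right) = - \frac{A}{6}$)
$x{\left(c,t \right)} = \frac{7}{3} + 12 c$ ($x{\left(c,t \right)} = 12 c - - \frac{7}{3} = 12 c + \frac{7}{3} = \frac{7}{3} + 12 c$)
$\frac{1}{x{\left(z{\left(-17,6 \right)},73 \right)}} = \frac{1}{\frac{7}{3} + 12 \left(\left(- \frac{1}{2}\right) \left(-17\right)\right)} = \frac{1}{\frac{7}{3} + 12 \cdot \frac{17}{2}} = \frac{1}{\frac{7}{3} + 102} = \frac{1}{\frac{313}{3}} = \frac{3}{313}$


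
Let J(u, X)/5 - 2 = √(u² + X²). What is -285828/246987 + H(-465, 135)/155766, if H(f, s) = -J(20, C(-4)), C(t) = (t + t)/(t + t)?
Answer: -190276727/164411013 - 5*√401/155766 ≈ -1.1580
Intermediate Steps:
C(t) = 1 (C(t) = (2*t)/((2*t)) = (2*t)*(1/(2*t)) = 1)
J(u, X) = 10 + 5*√(X² + u²) (J(u, X) = 10 + 5*√(u² + X²) = 10 + 5*√(X² + u²))
H(f, s) = -10 - 5*√401 (H(f, s) = -(10 + 5*√(1² + 20²)) = -(10 + 5*√(1 + 400)) = -(10 + 5*√401) = -10 - 5*√401)
-285828/246987 + H(-465, 135)/155766 = -285828/246987 + (-10 - 5*√401)/155766 = -285828*1/246987 + (-10 - 5*√401)*(1/155766) = -95276/82329 + (-5/77883 - 5*√401/155766) = -190276727/164411013 - 5*√401/155766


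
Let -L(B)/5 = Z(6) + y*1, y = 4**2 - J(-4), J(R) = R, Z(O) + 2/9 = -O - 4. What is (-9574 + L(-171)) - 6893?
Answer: -148643/9 ≈ -16516.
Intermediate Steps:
Z(O) = -38/9 - O (Z(O) = -2/9 + (-O - 4) = -2/9 + (-4 - O) = -38/9 - O)
y = 20 (y = 4**2 - 1*(-4) = 16 + 4 = 20)
L(B) = -440/9 (L(B) = -5*((-38/9 - 1*6) + 20*1) = -5*((-38/9 - 6) + 20) = -5*(-92/9 + 20) = -5*88/9 = -440/9)
(-9574 + L(-171)) - 6893 = (-9574 - 440/9) - 6893 = -86606/9 - 6893 = -148643/9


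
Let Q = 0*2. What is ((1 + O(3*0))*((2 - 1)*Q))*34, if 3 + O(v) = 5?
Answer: 0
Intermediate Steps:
O(v) = 2 (O(v) = -3 + 5 = 2)
Q = 0
((1 + O(3*0))*((2 - 1)*Q))*34 = ((1 + 2)*((2 - 1)*0))*34 = (3*(1*0))*34 = (3*0)*34 = 0*34 = 0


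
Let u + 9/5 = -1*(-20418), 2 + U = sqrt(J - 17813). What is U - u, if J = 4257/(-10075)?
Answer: -102091/5 + 2*I*sqrt(18081625874)/2015 ≈ -20418.0 + 133.47*I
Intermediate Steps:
J = -4257/10075 (J = 4257*(-1/10075) = -4257/10075 ≈ -0.42253)
U = -2 + 2*I*sqrt(18081625874)/2015 (U = -2 + sqrt(-4257/10075 - 17813) = -2 + sqrt(-179470232/10075) = -2 + 2*I*sqrt(18081625874)/2015 ≈ -2.0 + 133.47*I)
u = 102081/5 (u = -9/5 - 1*(-20418) = -9/5 + 20418 = 102081/5 ≈ 20416.)
U - u = (-2 + 2*I*sqrt(18081625874)/2015) - 1*102081/5 = (-2 + 2*I*sqrt(18081625874)/2015) - 102081/5 = -102091/5 + 2*I*sqrt(18081625874)/2015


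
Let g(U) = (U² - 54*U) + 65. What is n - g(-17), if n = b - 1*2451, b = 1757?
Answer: -1966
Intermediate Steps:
n = -694 (n = 1757 - 1*2451 = 1757 - 2451 = -694)
g(U) = 65 + U² - 54*U
n - g(-17) = -694 - (65 + (-17)² - 54*(-17)) = -694 - (65 + 289 + 918) = -694 - 1*1272 = -694 - 1272 = -1966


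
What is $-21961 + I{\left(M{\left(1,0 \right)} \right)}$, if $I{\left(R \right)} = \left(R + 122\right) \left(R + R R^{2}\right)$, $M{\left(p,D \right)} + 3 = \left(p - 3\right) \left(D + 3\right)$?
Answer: $-105355$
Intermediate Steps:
$M{\left(p,D \right)} = -3 + \left(-3 + p\right) \left(3 + D\right)$ ($M{\left(p,D \right)} = -3 + \left(p - 3\right) \left(D + 3\right) = -3 + \left(-3 + p\right) \left(3 + D\right)$)
$I{\left(R \right)} = \left(122 + R\right) \left(R + R^{3}\right)$
$-21961 + I{\left(M{\left(1,0 \right)} \right)} = -21961 + \left(-12 - 0 + 3 \cdot 1 + 0 \cdot 1\right) \left(122 + \left(-12 - 0 + 3 \cdot 1 + 0 \cdot 1\right) + \left(-12 - 0 + 3 \cdot 1 + 0 \cdot 1\right)^{3} + 122 \left(-12 - 0 + 3 \cdot 1 + 0 \cdot 1\right)^{2}\right) = -21961 + \left(-12 + 0 + 3 + 0\right) \left(122 + \left(-12 + 0 + 3 + 0\right) + \left(-12 + 0 + 3 + 0\right)^{3} + 122 \left(-12 + 0 + 3 + 0\right)^{2}\right) = -21961 - 9 \left(122 - 9 + \left(-9\right)^{3} + 122 \left(-9\right)^{2}\right) = -21961 - 9 \left(122 - 9 - 729 + 122 \cdot 81\right) = -21961 - 9 \left(122 - 9 - 729 + 9882\right) = -21961 - 83394 = -105355$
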